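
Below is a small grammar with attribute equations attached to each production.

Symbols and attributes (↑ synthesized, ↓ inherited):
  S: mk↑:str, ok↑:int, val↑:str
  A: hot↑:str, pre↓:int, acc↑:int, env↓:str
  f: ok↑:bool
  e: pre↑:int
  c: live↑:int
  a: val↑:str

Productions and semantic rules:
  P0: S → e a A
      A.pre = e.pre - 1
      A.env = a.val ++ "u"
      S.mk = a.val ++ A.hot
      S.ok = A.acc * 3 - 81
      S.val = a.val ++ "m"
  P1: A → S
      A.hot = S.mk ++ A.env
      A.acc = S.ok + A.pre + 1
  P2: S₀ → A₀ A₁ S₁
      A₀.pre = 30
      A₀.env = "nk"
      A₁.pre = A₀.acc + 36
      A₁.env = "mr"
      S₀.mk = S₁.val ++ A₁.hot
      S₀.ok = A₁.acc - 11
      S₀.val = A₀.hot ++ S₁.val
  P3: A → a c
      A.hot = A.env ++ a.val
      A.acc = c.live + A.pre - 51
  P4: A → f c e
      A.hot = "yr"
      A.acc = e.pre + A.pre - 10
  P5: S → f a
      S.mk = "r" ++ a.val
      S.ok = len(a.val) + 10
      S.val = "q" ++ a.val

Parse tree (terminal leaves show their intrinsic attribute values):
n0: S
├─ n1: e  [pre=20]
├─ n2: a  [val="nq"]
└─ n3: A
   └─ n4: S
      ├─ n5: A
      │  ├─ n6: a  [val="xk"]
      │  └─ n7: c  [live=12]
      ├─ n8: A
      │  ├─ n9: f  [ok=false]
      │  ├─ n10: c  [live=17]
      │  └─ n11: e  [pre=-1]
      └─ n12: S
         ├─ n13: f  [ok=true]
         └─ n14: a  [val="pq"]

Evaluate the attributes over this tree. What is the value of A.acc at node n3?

1. n1.pre = 20  [terminal]
2. n2.val = "nq"  [terminal]
3. n3.pre = 19  [e.pre - 1]
4. n3.env = "nqu"  [a.val ++ "u"]
5. n5.pre = 30  [30]
6. n5.env = "nk"  ["nk"]
7. n6.val = "xk"  [terminal]
8. n7.live = 12  [terminal]
9. n5.hot = "nkxk"  [A.env ++ a.val]
10. n5.acc = -9  [c.live + A.pre - 51]
11. n8.pre = 27  [A₀.acc + 36]
12. n8.env = "mr"  ["mr"]
13. n9.ok = false  [terminal]
14. n10.live = 17  [terminal]
15. n11.pre = -1  [terminal]
16. n8.hot = "yr"  ["yr"]
17. n8.acc = 16  [e.pre + A.pre - 10]
18. n13.ok = true  [terminal]
19. n14.val = "pq"  [terminal]
20. n12.mk = "rpq"  ["r" ++ a.val]
21. n12.ok = 12  [len(a.val) + 10]
22. n12.val = "qpq"  ["q" ++ a.val]
23. n4.mk = "qpqyr"  [S₁.val ++ A₁.hot]
24. n4.ok = 5  [A₁.acc - 11]
25. n4.val = "nkxkqpq"  [A₀.hot ++ S₁.val]
26. n3.hot = "qpqyrnqu"  [S.mk ++ A.env]
27. n3.acc = 25  [S.ok + A.pre + 1]
28. n0.mk = "nqqpqyrnqu"  [a.val ++ A.hot]
29. n0.ok = -6  [A.acc * 3 - 81]
30. n0.val = "nqm"  [a.val ++ "m"]

25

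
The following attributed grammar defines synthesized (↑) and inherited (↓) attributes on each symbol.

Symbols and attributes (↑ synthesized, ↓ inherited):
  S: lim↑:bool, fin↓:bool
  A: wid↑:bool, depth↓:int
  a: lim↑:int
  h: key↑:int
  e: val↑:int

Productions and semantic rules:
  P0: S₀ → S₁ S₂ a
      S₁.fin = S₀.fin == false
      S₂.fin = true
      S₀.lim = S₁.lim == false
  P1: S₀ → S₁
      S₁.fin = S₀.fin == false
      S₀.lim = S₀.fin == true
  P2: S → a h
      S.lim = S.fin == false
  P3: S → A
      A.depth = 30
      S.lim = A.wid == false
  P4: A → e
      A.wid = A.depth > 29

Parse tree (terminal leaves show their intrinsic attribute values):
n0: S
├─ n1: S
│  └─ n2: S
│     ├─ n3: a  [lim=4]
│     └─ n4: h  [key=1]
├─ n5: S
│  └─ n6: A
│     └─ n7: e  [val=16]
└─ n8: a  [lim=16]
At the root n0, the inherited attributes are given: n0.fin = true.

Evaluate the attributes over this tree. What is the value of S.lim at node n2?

1. n0.fin = true  [given at root]
2. n1.fin = false  [S₀.fin == false]
3. n2.fin = true  [S₀.fin == false]
4. n3.lim = 4  [terminal]
5. n4.key = 1  [terminal]
6. n2.lim = false  [S.fin == false]
7. n1.lim = false  [S₀.fin == true]
8. n5.fin = true  [true]
9. n6.depth = 30  [30]
10. n7.val = 16  [terminal]
11. n6.wid = true  [A.depth > 29]
12. n5.lim = false  [A.wid == false]
13. n8.lim = 16  [terminal]
14. n0.lim = true  [S₁.lim == false]

false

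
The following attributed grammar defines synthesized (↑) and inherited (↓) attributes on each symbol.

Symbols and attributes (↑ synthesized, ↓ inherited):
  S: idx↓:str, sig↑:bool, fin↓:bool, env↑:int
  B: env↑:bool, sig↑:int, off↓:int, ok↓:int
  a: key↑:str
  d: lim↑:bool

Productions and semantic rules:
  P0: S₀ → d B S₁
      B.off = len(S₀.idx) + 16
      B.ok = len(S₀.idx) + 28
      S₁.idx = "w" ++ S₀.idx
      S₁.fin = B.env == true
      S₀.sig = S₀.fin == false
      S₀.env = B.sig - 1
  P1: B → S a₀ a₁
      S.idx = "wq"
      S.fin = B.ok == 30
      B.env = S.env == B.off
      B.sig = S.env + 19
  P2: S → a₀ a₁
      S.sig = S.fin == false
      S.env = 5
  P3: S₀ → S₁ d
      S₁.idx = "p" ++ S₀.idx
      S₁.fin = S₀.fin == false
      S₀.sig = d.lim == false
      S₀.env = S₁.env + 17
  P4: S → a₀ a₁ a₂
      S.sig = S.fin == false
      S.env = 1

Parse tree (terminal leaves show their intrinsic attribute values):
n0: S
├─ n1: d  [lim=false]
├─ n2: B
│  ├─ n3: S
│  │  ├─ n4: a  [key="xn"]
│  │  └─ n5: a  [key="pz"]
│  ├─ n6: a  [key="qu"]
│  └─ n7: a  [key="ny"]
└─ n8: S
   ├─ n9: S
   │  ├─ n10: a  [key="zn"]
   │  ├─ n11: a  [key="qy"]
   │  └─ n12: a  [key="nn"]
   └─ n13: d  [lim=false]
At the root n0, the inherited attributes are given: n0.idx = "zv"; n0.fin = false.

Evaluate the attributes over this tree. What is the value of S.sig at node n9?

1. n0.idx = "zv"  [given at root]
2. n0.fin = false  [given at root]
3. n1.lim = false  [terminal]
4. n2.off = 18  [len(S₀.idx) + 16]
5. n2.ok = 30  [len(S₀.idx) + 28]
6. n3.idx = "wq"  ["wq"]
7. n3.fin = true  [B.ok == 30]
8. n4.key = "xn"  [terminal]
9. n5.key = "pz"  [terminal]
10. n3.sig = false  [S.fin == false]
11. n3.env = 5  [5]
12. n6.key = "qu"  [terminal]
13. n7.key = "ny"  [terminal]
14. n2.env = false  [S.env == B.off]
15. n2.sig = 24  [S.env + 19]
16. n8.idx = "wzv"  ["w" ++ S₀.idx]
17. n8.fin = false  [B.env == true]
18. n9.idx = "pwzv"  ["p" ++ S₀.idx]
19. n9.fin = true  [S₀.fin == false]
20. n10.key = "zn"  [terminal]
21. n11.key = "qy"  [terminal]
22. n12.key = "nn"  [terminal]
23. n9.sig = false  [S.fin == false]
24. n9.env = 1  [1]
25. n13.lim = false  [terminal]
26. n8.sig = true  [d.lim == false]
27. n8.env = 18  [S₁.env + 17]
28. n0.sig = true  [S₀.fin == false]
29. n0.env = 23  [B.sig - 1]

false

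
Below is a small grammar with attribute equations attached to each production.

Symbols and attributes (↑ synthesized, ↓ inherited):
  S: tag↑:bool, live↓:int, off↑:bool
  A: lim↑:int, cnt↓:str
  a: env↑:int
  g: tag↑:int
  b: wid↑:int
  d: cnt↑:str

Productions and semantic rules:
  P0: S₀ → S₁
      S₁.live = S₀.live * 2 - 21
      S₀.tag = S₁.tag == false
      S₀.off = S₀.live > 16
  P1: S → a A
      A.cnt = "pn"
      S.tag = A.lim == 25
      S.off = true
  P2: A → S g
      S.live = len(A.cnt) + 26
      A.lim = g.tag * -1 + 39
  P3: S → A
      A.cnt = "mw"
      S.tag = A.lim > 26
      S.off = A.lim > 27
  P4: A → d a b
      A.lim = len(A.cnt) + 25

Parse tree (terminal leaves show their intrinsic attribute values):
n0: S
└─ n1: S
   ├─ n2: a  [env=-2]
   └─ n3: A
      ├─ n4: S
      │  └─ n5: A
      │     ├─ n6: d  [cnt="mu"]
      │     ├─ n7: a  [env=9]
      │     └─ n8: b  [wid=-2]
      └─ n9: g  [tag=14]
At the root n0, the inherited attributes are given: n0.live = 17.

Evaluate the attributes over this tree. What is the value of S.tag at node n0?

1. n0.live = 17  [given at root]
2. n1.live = 13  [S₀.live * 2 - 21]
3. n2.env = -2  [terminal]
4. n3.cnt = "pn"  ["pn"]
5. n4.live = 28  [len(A.cnt) + 26]
6. n5.cnt = "mw"  ["mw"]
7. n6.cnt = "mu"  [terminal]
8. n7.env = 9  [terminal]
9. n8.wid = -2  [terminal]
10. n5.lim = 27  [len(A.cnt) + 25]
11. n4.tag = true  [A.lim > 26]
12. n4.off = false  [A.lim > 27]
13. n9.tag = 14  [terminal]
14. n3.lim = 25  [g.tag * -1 + 39]
15. n1.tag = true  [A.lim == 25]
16. n1.off = true  [true]
17. n0.tag = false  [S₁.tag == false]
18. n0.off = true  [S₀.live > 16]

false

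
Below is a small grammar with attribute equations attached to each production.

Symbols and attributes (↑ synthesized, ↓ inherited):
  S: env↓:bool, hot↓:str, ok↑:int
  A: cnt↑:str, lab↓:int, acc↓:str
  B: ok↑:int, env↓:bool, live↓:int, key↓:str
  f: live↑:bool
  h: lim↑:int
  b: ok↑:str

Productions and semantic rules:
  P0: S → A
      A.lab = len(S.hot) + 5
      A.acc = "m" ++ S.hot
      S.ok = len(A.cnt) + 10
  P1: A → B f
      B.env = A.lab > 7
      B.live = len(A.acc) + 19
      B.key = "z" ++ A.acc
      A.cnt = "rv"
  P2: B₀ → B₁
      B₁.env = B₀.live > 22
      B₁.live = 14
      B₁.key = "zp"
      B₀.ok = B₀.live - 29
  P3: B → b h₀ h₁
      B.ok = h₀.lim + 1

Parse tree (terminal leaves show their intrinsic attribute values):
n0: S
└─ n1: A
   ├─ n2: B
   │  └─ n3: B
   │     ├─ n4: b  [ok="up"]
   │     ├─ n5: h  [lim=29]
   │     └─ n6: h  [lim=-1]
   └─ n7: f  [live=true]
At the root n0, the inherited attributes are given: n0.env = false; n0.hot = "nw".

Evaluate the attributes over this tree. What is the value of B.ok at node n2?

-7

1. n0.env = false  [given at root]
2. n0.hot = "nw"  [given at root]
3. n1.lab = 7  [len(S.hot) + 5]
4. n1.acc = "mnw"  ["m" ++ S.hot]
5. n2.env = false  [A.lab > 7]
6. n2.live = 22  [len(A.acc) + 19]
7. n2.key = "zmnw"  ["z" ++ A.acc]
8. n3.env = false  [B₀.live > 22]
9. n3.live = 14  [14]
10. n3.key = "zp"  ["zp"]
11. n4.ok = "up"  [terminal]
12. n5.lim = 29  [terminal]
13. n6.lim = -1  [terminal]
14. n3.ok = 30  [h₀.lim + 1]
15. n2.ok = -7  [B₀.live - 29]
16. n7.live = true  [terminal]
17. n1.cnt = "rv"  ["rv"]
18. n0.ok = 12  [len(A.cnt) + 10]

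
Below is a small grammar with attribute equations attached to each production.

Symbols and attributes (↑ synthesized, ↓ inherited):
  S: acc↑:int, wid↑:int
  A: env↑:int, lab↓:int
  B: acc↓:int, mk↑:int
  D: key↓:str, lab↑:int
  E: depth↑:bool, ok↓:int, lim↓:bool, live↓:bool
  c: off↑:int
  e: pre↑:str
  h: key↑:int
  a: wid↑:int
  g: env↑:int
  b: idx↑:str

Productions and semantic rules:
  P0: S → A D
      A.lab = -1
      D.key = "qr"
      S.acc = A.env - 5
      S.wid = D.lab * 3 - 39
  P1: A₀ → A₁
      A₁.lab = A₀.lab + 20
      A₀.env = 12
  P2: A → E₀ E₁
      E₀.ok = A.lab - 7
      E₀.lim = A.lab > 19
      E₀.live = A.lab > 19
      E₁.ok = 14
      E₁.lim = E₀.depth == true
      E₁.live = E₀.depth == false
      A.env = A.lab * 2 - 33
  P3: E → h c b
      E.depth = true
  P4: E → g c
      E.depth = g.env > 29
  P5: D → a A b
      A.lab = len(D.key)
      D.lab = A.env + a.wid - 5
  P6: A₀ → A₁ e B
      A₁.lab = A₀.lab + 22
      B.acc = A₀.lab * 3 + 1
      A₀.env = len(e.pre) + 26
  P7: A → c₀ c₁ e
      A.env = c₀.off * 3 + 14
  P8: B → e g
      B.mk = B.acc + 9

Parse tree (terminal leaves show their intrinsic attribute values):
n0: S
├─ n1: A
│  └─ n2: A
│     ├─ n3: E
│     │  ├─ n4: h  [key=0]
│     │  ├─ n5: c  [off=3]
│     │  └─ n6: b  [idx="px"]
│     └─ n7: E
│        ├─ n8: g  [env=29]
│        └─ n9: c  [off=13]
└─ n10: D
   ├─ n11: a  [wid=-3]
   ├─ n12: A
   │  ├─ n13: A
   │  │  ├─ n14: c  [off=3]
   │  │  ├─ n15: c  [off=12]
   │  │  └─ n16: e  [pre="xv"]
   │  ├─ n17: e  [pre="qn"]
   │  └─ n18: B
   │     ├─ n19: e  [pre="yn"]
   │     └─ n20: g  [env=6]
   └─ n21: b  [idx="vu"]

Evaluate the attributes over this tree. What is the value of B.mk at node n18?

16

1. n1.lab = -1  [-1]
2. n2.lab = 19  [A₀.lab + 20]
3. n3.ok = 12  [A.lab - 7]
4. n3.lim = false  [A.lab > 19]
5. n3.live = false  [A.lab > 19]
6. n4.key = 0  [terminal]
7. n5.off = 3  [terminal]
8. n6.idx = "px"  [terminal]
9. n3.depth = true  [true]
10. n7.ok = 14  [14]
11. n7.lim = true  [E₀.depth == true]
12. n7.live = false  [E₀.depth == false]
13. n8.env = 29  [terminal]
14. n9.off = 13  [terminal]
15. n7.depth = false  [g.env > 29]
16. n2.env = 5  [A.lab * 2 - 33]
17. n1.env = 12  [12]
18. n10.key = "qr"  ["qr"]
19. n11.wid = -3  [terminal]
20. n12.lab = 2  [len(D.key)]
21. n13.lab = 24  [A₀.lab + 22]
22. n14.off = 3  [terminal]
23. n15.off = 12  [terminal]
24. n16.pre = "xv"  [terminal]
25. n13.env = 23  [c₀.off * 3 + 14]
26. n17.pre = "qn"  [terminal]
27. n18.acc = 7  [A₀.lab * 3 + 1]
28. n19.pre = "yn"  [terminal]
29. n20.env = 6  [terminal]
30. n18.mk = 16  [B.acc + 9]
31. n12.env = 28  [len(e.pre) + 26]
32. n21.idx = "vu"  [terminal]
33. n10.lab = 20  [A.env + a.wid - 5]
34. n0.acc = 7  [A.env - 5]
35. n0.wid = 21  [D.lab * 3 - 39]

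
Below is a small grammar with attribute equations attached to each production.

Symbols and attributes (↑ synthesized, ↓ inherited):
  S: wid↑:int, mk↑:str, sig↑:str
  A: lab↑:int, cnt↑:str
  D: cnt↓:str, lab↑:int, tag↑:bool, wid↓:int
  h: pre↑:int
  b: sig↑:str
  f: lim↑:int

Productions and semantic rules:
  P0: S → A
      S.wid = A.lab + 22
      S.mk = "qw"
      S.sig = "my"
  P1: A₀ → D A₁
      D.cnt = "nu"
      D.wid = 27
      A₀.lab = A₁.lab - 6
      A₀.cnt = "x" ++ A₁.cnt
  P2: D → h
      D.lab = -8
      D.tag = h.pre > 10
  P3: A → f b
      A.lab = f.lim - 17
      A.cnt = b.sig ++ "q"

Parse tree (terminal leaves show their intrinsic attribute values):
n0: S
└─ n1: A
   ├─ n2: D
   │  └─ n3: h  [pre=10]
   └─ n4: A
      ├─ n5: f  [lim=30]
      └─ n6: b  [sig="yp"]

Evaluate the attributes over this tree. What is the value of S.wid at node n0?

1. n2.cnt = "nu"  ["nu"]
2. n2.wid = 27  [27]
3. n3.pre = 10  [terminal]
4. n2.lab = -8  [-8]
5. n2.tag = false  [h.pre > 10]
6. n5.lim = 30  [terminal]
7. n6.sig = "yp"  [terminal]
8. n4.lab = 13  [f.lim - 17]
9. n4.cnt = "ypq"  [b.sig ++ "q"]
10. n1.lab = 7  [A₁.lab - 6]
11. n1.cnt = "xypq"  ["x" ++ A₁.cnt]
12. n0.wid = 29  [A.lab + 22]
13. n0.mk = "qw"  ["qw"]
14. n0.sig = "my"  ["my"]

29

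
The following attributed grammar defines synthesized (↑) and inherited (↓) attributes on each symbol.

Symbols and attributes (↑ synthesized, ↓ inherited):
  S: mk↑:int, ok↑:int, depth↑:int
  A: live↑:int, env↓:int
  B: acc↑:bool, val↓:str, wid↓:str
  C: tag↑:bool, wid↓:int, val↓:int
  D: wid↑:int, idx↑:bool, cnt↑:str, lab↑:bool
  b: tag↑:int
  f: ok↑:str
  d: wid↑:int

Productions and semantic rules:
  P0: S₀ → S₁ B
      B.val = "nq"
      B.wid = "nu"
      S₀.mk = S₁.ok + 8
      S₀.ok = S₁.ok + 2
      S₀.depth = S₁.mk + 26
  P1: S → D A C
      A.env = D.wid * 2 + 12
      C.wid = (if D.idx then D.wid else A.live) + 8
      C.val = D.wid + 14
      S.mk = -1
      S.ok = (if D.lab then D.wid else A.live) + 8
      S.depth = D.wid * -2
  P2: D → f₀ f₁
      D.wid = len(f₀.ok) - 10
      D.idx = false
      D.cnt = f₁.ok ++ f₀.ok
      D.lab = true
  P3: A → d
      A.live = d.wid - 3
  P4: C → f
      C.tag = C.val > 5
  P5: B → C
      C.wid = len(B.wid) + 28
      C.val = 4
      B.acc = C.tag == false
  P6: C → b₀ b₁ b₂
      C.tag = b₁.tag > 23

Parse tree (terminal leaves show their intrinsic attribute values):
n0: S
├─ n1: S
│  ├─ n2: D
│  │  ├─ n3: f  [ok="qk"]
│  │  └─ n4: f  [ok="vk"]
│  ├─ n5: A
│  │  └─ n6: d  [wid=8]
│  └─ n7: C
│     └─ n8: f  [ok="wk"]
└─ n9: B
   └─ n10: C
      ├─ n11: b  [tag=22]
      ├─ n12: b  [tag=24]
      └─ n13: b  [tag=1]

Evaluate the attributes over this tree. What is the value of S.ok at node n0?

2

1. n3.ok = "qk"  [terminal]
2. n4.ok = "vk"  [terminal]
3. n2.wid = -8  [len(f₀.ok) - 10]
4. n2.idx = false  [false]
5. n2.cnt = "vkqk"  [f₁.ok ++ f₀.ok]
6. n2.lab = true  [true]
7. n5.env = -4  [D.wid * 2 + 12]
8. n6.wid = 8  [terminal]
9. n5.live = 5  [d.wid - 3]
10. n7.wid = 13  [(if D.idx then D.wid else A.live) + 8]
11. n7.val = 6  [D.wid + 14]
12. n8.ok = "wk"  [terminal]
13. n7.tag = true  [C.val > 5]
14. n1.mk = -1  [-1]
15. n1.ok = 0  [(if D.lab then D.wid else A.live) + 8]
16. n1.depth = 16  [D.wid * -2]
17. n9.val = "nq"  ["nq"]
18. n9.wid = "nu"  ["nu"]
19. n10.wid = 30  [len(B.wid) + 28]
20. n10.val = 4  [4]
21. n11.tag = 22  [terminal]
22. n12.tag = 24  [terminal]
23. n13.tag = 1  [terminal]
24. n10.tag = true  [b₁.tag > 23]
25. n9.acc = false  [C.tag == false]
26. n0.mk = 8  [S₁.ok + 8]
27. n0.ok = 2  [S₁.ok + 2]
28. n0.depth = 25  [S₁.mk + 26]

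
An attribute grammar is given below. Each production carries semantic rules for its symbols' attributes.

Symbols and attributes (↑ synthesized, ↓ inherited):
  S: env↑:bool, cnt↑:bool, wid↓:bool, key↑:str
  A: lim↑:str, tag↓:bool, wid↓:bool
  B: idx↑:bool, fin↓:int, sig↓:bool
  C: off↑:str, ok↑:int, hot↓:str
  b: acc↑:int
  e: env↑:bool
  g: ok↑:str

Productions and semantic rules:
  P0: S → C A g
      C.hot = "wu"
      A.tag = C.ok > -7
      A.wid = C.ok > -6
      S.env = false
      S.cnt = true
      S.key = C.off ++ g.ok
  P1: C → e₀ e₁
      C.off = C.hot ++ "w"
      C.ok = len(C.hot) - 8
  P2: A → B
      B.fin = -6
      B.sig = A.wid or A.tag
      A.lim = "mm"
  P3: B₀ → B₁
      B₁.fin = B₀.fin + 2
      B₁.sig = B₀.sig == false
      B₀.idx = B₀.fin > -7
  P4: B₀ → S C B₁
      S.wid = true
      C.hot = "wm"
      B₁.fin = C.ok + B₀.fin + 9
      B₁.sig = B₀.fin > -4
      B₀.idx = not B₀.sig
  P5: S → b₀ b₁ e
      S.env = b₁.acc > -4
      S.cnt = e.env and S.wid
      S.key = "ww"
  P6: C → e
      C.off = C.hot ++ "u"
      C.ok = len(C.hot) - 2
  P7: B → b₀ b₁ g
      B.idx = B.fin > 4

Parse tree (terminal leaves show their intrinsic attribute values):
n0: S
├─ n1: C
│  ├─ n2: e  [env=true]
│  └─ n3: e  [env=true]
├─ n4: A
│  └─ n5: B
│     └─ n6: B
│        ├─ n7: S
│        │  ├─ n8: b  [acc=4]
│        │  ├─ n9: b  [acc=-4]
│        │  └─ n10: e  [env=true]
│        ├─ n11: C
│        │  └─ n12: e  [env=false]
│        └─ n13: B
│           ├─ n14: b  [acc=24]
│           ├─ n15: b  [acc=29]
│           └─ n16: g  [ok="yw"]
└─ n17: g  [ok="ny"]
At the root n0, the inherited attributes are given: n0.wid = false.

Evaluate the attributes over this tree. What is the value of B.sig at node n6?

1. n0.wid = false  [given at root]
2. n1.hot = "wu"  ["wu"]
3. n2.env = true  [terminal]
4. n3.env = true  [terminal]
5. n1.off = "wuw"  [C.hot ++ "w"]
6. n1.ok = -6  [len(C.hot) - 8]
7. n4.tag = true  [C.ok > -7]
8. n4.wid = false  [C.ok > -6]
9. n5.fin = -6  [-6]
10. n5.sig = true  [A.wid or A.tag]
11. n6.fin = -4  [B₀.fin + 2]
12. n6.sig = false  [B₀.sig == false]
13. n7.wid = true  [true]
14. n8.acc = 4  [terminal]
15. n9.acc = -4  [terminal]
16. n10.env = true  [terminal]
17. n7.env = false  [b₁.acc > -4]
18. n7.cnt = true  [e.env and S.wid]
19. n7.key = "ww"  ["ww"]
20. n11.hot = "wm"  ["wm"]
21. n12.env = false  [terminal]
22. n11.off = "wmu"  [C.hot ++ "u"]
23. n11.ok = 0  [len(C.hot) - 2]
24. n13.fin = 5  [C.ok + B₀.fin + 9]
25. n13.sig = false  [B₀.fin > -4]
26. n14.acc = 24  [terminal]
27. n15.acc = 29  [terminal]
28. n16.ok = "yw"  [terminal]
29. n13.idx = true  [B.fin > 4]
30. n6.idx = true  [not B₀.sig]
31. n5.idx = true  [B₀.fin > -7]
32. n4.lim = "mm"  ["mm"]
33. n17.ok = "ny"  [terminal]
34. n0.env = false  [false]
35. n0.cnt = true  [true]
36. n0.key = "wuwny"  [C.off ++ g.ok]

false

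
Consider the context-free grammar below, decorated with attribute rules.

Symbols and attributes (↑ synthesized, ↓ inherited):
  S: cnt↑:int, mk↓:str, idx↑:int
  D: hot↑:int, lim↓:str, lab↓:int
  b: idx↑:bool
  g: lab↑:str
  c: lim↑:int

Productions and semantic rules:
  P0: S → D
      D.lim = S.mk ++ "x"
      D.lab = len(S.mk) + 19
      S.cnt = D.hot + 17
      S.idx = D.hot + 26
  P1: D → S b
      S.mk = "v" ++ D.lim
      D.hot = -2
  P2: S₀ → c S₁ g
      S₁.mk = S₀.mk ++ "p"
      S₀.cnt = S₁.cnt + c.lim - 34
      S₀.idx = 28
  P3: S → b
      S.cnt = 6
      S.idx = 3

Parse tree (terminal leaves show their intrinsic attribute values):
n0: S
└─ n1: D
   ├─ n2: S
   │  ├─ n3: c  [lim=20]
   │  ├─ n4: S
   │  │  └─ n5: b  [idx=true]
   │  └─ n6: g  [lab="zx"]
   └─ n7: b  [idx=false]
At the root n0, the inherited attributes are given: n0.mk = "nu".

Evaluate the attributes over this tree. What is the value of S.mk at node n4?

1. n0.mk = "nu"  [given at root]
2. n1.lim = "nux"  [S.mk ++ "x"]
3. n1.lab = 21  [len(S.mk) + 19]
4. n2.mk = "vnux"  ["v" ++ D.lim]
5. n3.lim = 20  [terminal]
6. n4.mk = "vnuxp"  [S₀.mk ++ "p"]
7. n5.idx = true  [terminal]
8. n4.cnt = 6  [6]
9. n4.idx = 3  [3]
10. n6.lab = "zx"  [terminal]
11. n2.cnt = -8  [S₁.cnt + c.lim - 34]
12. n2.idx = 28  [28]
13. n7.idx = false  [terminal]
14. n1.hot = -2  [-2]
15. n0.cnt = 15  [D.hot + 17]
16. n0.idx = 24  [D.hot + 26]

"vnuxp"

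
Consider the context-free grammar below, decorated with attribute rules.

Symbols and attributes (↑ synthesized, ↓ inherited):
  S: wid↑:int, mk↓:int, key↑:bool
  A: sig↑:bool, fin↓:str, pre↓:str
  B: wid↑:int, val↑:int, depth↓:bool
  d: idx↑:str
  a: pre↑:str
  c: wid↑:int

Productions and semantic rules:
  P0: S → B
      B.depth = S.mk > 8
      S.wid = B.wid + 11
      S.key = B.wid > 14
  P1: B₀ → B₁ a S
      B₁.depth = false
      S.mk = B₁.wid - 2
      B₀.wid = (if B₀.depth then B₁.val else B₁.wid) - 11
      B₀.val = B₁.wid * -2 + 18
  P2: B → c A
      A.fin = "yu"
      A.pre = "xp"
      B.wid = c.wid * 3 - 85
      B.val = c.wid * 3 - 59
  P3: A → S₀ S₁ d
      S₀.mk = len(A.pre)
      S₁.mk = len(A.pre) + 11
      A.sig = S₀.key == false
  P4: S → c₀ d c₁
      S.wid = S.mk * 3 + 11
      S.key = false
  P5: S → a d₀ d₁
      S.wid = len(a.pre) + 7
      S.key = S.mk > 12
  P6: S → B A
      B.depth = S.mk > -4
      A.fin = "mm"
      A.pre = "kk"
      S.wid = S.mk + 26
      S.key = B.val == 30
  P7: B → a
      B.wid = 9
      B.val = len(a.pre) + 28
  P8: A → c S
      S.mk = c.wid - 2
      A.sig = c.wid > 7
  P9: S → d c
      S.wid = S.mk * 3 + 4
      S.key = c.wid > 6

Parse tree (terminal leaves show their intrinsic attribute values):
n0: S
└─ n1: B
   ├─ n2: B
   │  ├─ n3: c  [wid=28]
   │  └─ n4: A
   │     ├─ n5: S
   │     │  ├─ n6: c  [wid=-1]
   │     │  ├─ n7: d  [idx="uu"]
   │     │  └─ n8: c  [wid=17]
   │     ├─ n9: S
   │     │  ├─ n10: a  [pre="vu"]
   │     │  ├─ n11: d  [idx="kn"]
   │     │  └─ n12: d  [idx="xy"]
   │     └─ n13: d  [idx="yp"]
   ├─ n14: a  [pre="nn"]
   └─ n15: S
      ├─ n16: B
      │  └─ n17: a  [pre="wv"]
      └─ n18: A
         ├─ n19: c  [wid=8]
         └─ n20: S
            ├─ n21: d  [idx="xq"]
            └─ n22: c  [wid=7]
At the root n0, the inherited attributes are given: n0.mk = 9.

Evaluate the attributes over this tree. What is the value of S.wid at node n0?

1. n0.mk = 9  [given at root]
2. n1.depth = true  [S.mk > 8]
3. n2.depth = false  [false]
4. n3.wid = 28  [terminal]
5. n4.fin = "yu"  ["yu"]
6. n4.pre = "xp"  ["xp"]
7. n5.mk = 2  [len(A.pre)]
8. n6.wid = -1  [terminal]
9. n7.idx = "uu"  [terminal]
10. n8.wid = 17  [terminal]
11. n5.wid = 17  [S.mk * 3 + 11]
12. n5.key = false  [false]
13. n9.mk = 13  [len(A.pre) + 11]
14. n10.pre = "vu"  [terminal]
15. n11.idx = "kn"  [terminal]
16. n12.idx = "xy"  [terminal]
17. n9.wid = 9  [len(a.pre) + 7]
18. n9.key = true  [S.mk > 12]
19. n13.idx = "yp"  [terminal]
20. n4.sig = true  [S₀.key == false]
21. n2.wid = -1  [c.wid * 3 - 85]
22. n2.val = 25  [c.wid * 3 - 59]
23. n14.pre = "nn"  [terminal]
24. n15.mk = -3  [B₁.wid - 2]
25. n16.depth = true  [S.mk > -4]
26. n17.pre = "wv"  [terminal]
27. n16.wid = 9  [9]
28. n16.val = 30  [len(a.pre) + 28]
29. n18.fin = "mm"  ["mm"]
30. n18.pre = "kk"  ["kk"]
31. n19.wid = 8  [terminal]
32. n20.mk = 6  [c.wid - 2]
33. n21.idx = "xq"  [terminal]
34. n22.wid = 7  [terminal]
35. n20.wid = 22  [S.mk * 3 + 4]
36. n20.key = true  [c.wid > 6]
37. n18.sig = true  [c.wid > 7]
38. n15.wid = 23  [S.mk + 26]
39. n15.key = true  [B.val == 30]
40. n1.wid = 14  [(if B₀.depth then B₁.val else B₁.wid) - 11]
41. n1.val = 20  [B₁.wid * -2 + 18]
42. n0.wid = 25  [B.wid + 11]
43. n0.key = false  [B.wid > 14]

25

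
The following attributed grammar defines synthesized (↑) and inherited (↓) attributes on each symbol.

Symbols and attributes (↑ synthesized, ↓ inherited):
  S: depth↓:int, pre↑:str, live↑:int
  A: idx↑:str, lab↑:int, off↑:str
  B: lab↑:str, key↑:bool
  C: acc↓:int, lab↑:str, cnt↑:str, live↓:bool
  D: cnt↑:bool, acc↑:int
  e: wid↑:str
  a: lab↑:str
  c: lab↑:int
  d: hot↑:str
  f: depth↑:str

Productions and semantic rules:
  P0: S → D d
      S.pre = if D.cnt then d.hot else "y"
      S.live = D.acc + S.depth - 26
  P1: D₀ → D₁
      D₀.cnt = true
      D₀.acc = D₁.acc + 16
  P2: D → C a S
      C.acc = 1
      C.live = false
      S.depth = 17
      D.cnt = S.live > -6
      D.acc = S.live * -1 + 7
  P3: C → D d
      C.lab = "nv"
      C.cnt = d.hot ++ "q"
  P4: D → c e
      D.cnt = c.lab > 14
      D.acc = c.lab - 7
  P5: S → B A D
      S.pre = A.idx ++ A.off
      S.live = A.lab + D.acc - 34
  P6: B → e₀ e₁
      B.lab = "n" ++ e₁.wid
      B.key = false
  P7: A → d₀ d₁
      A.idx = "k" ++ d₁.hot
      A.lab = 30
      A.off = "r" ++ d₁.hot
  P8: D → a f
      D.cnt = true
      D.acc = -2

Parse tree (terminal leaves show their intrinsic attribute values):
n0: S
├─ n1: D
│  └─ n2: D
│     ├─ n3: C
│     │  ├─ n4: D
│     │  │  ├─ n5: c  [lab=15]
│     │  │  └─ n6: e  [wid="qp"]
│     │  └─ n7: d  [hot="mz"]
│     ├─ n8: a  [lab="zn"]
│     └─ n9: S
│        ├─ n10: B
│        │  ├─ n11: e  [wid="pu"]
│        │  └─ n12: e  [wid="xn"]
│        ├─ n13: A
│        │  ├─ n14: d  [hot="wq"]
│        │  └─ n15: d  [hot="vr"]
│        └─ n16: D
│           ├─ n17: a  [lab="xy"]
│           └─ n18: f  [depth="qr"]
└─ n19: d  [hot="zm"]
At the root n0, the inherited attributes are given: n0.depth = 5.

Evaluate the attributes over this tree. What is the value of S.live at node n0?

1. n0.depth = 5  [given at root]
2. n3.acc = 1  [1]
3. n3.live = false  [false]
4. n5.lab = 15  [terminal]
5. n6.wid = "qp"  [terminal]
6. n4.cnt = true  [c.lab > 14]
7. n4.acc = 8  [c.lab - 7]
8. n7.hot = "mz"  [terminal]
9. n3.lab = "nv"  ["nv"]
10. n3.cnt = "mzq"  [d.hot ++ "q"]
11. n8.lab = "zn"  [terminal]
12. n9.depth = 17  [17]
13. n11.wid = "pu"  [terminal]
14. n12.wid = "xn"  [terminal]
15. n10.lab = "nxn"  ["n" ++ e₁.wid]
16. n10.key = false  [false]
17. n14.hot = "wq"  [terminal]
18. n15.hot = "vr"  [terminal]
19. n13.idx = "kvr"  ["k" ++ d₁.hot]
20. n13.lab = 30  [30]
21. n13.off = "rvr"  ["r" ++ d₁.hot]
22. n17.lab = "xy"  [terminal]
23. n18.depth = "qr"  [terminal]
24. n16.cnt = true  [true]
25. n16.acc = -2  [-2]
26. n9.pre = "kvrrvr"  [A.idx ++ A.off]
27. n9.live = -6  [A.lab + D.acc - 34]
28. n2.cnt = false  [S.live > -6]
29. n2.acc = 13  [S.live * -1 + 7]
30. n1.cnt = true  [true]
31. n1.acc = 29  [D₁.acc + 16]
32. n19.hot = "zm"  [terminal]
33. n0.pre = "zm"  [if D.cnt then d.hot else "y"]
34. n0.live = 8  [D.acc + S.depth - 26]

8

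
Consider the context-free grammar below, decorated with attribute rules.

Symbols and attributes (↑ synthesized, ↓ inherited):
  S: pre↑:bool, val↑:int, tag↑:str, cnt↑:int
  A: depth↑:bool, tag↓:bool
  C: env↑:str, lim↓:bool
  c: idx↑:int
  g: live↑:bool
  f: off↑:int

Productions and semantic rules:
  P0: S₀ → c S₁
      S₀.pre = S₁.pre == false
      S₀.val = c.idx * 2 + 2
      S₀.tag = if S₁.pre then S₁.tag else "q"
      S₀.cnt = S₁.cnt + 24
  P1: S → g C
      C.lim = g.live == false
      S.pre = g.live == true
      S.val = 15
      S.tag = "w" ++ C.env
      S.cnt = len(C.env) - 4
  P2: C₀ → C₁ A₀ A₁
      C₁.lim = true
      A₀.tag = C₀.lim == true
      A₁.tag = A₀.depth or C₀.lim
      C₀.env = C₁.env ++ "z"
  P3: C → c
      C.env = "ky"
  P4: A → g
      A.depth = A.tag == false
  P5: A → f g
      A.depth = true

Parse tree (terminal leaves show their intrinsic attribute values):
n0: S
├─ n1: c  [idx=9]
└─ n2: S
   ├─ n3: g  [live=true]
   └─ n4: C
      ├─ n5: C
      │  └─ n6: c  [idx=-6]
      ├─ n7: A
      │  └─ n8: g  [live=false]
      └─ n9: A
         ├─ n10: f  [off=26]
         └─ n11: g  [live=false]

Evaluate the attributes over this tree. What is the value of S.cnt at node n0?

23

1. n1.idx = 9  [terminal]
2. n3.live = true  [terminal]
3. n4.lim = false  [g.live == false]
4. n5.lim = true  [true]
5. n6.idx = -6  [terminal]
6. n5.env = "ky"  ["ky"]
7. n7.tag = false  [C₀.lim == true]
8. n8.live = false  [terminal]
9. n7.depth = true  [A.tag == false]
10. n9.tag = true  [A₀.depth or C₀.lim]
11. n10.off = 26  [terminal]
12. n11.live = false  [terminal]
13. n9.depth = true  [true]
14. n4.env = "kyz"  [C₁.env ++ "z"]
15. n2.pre = true  [g.live == true]
16. n2.val = 15  [15]
17. n2.tag = "wkyz"  ["w" ++ C.env]
18. n2.cnt = -1  [len(C.env) - 4]
19. n0.pre = false  [S₁.pre == false]
20. n0.val = 20  [c.idx * 2 + 2]
21. n0.tag = "wkyz"  [if S₁.pre then S₁.tag else "q"]
22. n0.cnt = 23  [S₁.cnt + 24]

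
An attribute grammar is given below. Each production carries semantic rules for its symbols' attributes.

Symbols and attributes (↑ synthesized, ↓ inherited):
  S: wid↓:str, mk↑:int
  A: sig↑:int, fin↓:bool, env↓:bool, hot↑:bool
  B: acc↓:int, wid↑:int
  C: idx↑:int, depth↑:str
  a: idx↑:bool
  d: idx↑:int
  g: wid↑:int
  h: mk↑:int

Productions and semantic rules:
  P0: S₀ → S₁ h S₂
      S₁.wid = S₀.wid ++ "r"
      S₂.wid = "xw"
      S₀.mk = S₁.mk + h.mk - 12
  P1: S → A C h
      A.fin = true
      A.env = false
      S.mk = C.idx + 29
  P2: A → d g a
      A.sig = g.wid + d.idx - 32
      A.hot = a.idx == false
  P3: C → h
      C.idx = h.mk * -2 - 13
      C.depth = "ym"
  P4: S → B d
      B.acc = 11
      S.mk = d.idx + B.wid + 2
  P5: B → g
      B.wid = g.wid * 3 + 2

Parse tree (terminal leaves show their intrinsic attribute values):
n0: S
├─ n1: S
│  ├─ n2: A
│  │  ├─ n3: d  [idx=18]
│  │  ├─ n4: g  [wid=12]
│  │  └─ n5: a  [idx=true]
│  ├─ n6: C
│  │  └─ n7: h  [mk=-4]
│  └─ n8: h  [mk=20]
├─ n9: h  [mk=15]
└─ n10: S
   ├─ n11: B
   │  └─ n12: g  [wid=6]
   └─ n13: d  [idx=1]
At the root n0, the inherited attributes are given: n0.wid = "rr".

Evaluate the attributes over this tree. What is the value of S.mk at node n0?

27

1. n0.wid = "rr"  [given at root]
2. n1.wid = "rrr"  [S₀.wid ++ "r"]
3. n2.fin = true  [true]
4. n2.env = false  [false]
5. n3.idx = 18  [terminal]
6. n4.wid = 12  [terminal]
7. n5.idx = true  [terminal]
8. n2.sig = -2  [g.wid + d.idx - 32]
9. n2.hot = false  [a.idx == false]
10. n7.mk = -4  [terminal]
11. n6.idx = -5  [h.mk * -2 - 13]
12. n6.depth = "ym"  ["ym"]
13. n8.mk = 20  [terminal]
14. n1.mk = 24  [C.idx + 29]
15. n9.mk = 15  [terminal]
16. n10.wid = "xw"  ["xw"]
17. n11.acc = 11  [11]
18. n12.wid = 6  [terminal]
19. n11.wid = 20  [g.wid * 3 + 2]
20. n13.idx = 1  [terminal]
21. n10.mk = 23  [d.idx + B.wid + 2]
22. n0.mk = 27  [S₁.mk + h.mk - 12]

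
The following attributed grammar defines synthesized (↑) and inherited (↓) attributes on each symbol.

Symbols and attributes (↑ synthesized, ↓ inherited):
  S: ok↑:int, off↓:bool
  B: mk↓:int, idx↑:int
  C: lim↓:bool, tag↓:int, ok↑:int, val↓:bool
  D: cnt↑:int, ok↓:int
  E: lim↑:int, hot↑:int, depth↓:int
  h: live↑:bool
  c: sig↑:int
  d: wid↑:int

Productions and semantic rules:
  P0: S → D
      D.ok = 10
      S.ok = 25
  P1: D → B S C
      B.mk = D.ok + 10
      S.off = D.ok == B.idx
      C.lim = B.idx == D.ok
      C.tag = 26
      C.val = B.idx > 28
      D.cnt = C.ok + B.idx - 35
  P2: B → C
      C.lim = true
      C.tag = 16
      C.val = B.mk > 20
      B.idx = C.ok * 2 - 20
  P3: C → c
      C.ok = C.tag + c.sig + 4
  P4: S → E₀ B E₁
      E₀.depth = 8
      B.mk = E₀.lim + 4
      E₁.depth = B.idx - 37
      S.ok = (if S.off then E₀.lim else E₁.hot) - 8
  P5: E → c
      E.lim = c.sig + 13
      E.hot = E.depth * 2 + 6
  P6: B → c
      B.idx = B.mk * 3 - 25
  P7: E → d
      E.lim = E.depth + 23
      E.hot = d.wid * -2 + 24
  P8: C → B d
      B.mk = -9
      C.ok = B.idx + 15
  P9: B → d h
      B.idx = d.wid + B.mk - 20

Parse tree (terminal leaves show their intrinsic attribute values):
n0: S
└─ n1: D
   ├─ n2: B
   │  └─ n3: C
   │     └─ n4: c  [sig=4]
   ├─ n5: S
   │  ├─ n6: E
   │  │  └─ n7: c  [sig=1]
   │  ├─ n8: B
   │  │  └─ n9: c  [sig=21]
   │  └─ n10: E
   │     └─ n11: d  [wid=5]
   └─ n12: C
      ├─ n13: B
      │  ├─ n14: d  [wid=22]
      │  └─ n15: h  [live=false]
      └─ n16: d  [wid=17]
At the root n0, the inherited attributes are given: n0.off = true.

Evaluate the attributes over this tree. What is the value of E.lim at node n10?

1. n0.off = true  [given at root]
2. n1.ok = 10  [10]
3. n2.mk = 20  [D.ok + 10]
4. n3.lim = true  [true]
5. n3.tag = 16  [16]
6. n3.val = false  [B.mk > 20]
7. n4.sig = 4  [terminal]
8. n3.ok = 24  [C.tag + c.sig + 4]
9. n2.idx = 28  [C.ok * 2 - 20]
10. n5.off = false  [D.ok == B.idx]
11. n6.depth = 8  [8]
12. n7.sig = 1  [terminal]
13. n6.lim = 14  [c.sig + 13]
14. n6.hot = 22  [E.depth * 2 + 6]
15. n8.mk = 18  [E₀.lim + 4]
16. n9.sig = 21  [terminal]
17. n8.idx = 29  [B.mk * 3 - 25]
18. n10.depth = -8  [B.idx - 37]
19. n11.wid = 5  [terminal]
20. n10.lim = 15  [E.depth + 23]
21. n10.hot = 14  [d.wid * -2 + 24]
22. n5.ok = 6  [(if S.off then E₀.lim else E₁.hot) - 8]
23. n12.lim = false  [B.idx == D.ok]
24. n12.tag = 26  [26]
25. n12.val = false  [B.idx > 28]
26. n13.mk = -9  [-9]
27. n14.wid = 22  [terminal]
28. n15.live = false  [terminal]
29. n13.idx = -7  [d.wid + B.mk - 20]
30. n16.wid = 17  [terminal]
31. n12.ok = 8  [B.idx + 15]
32. n1.cnt = 1  [C.ok + B.idx - 35]
33. n0.ok = 25  [25]

15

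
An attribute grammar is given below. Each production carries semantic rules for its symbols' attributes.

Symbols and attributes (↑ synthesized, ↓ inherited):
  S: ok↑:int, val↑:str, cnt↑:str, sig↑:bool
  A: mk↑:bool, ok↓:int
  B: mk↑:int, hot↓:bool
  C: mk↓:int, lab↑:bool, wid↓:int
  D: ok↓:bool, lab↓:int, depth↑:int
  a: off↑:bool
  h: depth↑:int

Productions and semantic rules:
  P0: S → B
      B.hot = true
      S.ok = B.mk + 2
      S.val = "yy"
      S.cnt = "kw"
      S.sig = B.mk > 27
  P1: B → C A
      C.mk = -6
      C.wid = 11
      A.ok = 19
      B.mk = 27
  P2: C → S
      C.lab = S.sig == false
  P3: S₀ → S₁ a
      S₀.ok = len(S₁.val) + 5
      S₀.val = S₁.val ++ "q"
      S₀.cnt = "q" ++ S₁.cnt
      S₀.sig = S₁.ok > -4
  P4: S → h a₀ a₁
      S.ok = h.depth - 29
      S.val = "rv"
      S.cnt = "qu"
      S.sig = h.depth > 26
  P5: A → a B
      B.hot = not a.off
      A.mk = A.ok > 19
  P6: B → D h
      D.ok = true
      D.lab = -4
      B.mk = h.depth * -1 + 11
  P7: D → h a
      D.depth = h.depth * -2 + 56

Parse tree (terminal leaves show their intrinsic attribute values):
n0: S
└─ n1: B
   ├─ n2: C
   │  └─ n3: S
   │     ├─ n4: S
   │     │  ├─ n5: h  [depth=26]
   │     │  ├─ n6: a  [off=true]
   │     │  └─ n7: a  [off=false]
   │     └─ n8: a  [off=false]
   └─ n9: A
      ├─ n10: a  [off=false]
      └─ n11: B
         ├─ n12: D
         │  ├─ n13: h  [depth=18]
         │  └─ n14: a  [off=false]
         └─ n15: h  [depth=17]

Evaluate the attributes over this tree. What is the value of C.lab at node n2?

1. n1.hot = true  [true]
2. n2.mk = -6  [-6]
3. n2.wid = 11  [11]
4. n5.depth = 26  [terminal]
5. n6.off = true  [terminal]
6. n7.off = false  [terminal]
7. n4.ok = -3  [h.depth - 29]
8. n4.val = "rv"  ["rv"]
9. n4.cnt = "qu"  ["qu"]
10. n4.sig = false  [h.depth > 26]
11. n8.off = false  [terminal]
12. n3.ok = 7  [len(S₁.val) + 5]
13. n3.val = "rvq"  [S₁.val ++ "q"]
14. n3.cnt = "qqu"  ["q" ++ S₁.cnt]
15. n3.sig = true  [S₁.ok > -4]
16. n2.lab = false  [S.sig == false]
17. n9.ok = 19  [19]
18. n10.off = false  [terminal]
19. n11.hot = true  [not a.off]
20. n12.ok = true  [true]
21. n12.lab = -4  [-4]
22. n13.depth = 18  [terminal]
23. n14.off = false  [terminal]
24. n12.depth = 20  [h.depth * -2 + 56]
25. n15.depth = 17  [terminal]
26. n11.mk = -6  [h.depth * -1 + 11]
27. n9.mk = false  [A.ok > 19]
28. n1.mk = 27  [27]
29. n0.ok = 29  [B.mk + 2]
30. n0.val = "yy"  ["yy"]
31. n0.cnt = "kw"  ["kw"]
32. n0.sig = false  [B.mk > 27]

false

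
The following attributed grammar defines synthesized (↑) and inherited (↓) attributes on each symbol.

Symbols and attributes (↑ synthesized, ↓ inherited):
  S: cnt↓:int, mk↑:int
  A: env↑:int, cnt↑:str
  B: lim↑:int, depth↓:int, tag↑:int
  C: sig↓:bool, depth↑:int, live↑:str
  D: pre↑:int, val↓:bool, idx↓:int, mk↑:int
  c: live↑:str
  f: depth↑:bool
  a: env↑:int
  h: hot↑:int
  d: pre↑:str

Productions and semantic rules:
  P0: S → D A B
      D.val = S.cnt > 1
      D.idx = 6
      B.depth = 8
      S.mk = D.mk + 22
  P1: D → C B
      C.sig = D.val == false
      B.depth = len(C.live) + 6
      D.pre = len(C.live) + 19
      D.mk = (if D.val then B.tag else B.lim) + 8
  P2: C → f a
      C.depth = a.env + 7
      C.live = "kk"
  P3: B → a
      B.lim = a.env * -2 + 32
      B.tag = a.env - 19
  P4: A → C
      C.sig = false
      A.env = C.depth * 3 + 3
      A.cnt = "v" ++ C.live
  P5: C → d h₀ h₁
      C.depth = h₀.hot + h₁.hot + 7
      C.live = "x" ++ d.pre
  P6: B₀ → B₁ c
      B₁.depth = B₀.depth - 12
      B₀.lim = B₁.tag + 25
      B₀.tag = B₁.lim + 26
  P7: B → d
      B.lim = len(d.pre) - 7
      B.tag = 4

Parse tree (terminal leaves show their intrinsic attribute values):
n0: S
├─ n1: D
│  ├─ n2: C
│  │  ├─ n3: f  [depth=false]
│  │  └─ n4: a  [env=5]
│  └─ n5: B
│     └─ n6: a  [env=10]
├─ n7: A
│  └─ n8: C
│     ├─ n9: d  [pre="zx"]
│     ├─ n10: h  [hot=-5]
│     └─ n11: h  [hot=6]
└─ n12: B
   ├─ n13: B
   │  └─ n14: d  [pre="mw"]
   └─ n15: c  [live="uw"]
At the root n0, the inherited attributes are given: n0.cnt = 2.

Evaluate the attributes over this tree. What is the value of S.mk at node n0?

21

1. n0.cnt = 2  [given at root]
2. n1.val = true  [S.cnt > 1]
3. n1.idx = 6  [6]
4. n2.sig = false  [D.val == false]
5. n3.depth = false  [terminal]
6. n4.env = 5  [terminal]
7. n2.depth = 12  [a.env + 7]
8. n2.live = "kk"  ["kk"]
9. n5.depth = 8  [len(C.live) + 6]
10. n6.env = 10  [terminal]
11. n5.lim = 12  [a.env * -2 + 32]
12. n5.tag = -9  [a.env - 19]
13. n1.pre = 21  [len(C.live) + 19]
14. n1.mk = -1  [(if D.val then B.tag else B.lim) + 8]
15. n8.sig = false  [false]
16. n9.pre = "zx"  [terminal]
17. n10.hot = -5  [terminal]
18. n11.hot = 6  [terminal]
19. n8.depth = 8  [h₀.hot + h₁.hot + 7]
20. n8.live = "xzx"  ["x" ++ d.pre]
21. n7.env = 27  [C.depth * 3 + 3]
22. n7.cnt = "vxzx"  ["v" ++ C.live]
23. n12.depth = 8  [8]
24. n13.depth = -4  [B₀.depth - 12]
25. n14.pre = "mw"  [terminal]
26. n13.lim = -5  [len(d.pre) - 7]
27. n13.tag = 4  [4]
28. n15.live = "uw"  [terminal]
29. n12.lim = 29  [B₁.tag + 25]
30. n12.tag = 21  [B₁.lim + 26]
31. n0.mk = 21  [D.mk + 22]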